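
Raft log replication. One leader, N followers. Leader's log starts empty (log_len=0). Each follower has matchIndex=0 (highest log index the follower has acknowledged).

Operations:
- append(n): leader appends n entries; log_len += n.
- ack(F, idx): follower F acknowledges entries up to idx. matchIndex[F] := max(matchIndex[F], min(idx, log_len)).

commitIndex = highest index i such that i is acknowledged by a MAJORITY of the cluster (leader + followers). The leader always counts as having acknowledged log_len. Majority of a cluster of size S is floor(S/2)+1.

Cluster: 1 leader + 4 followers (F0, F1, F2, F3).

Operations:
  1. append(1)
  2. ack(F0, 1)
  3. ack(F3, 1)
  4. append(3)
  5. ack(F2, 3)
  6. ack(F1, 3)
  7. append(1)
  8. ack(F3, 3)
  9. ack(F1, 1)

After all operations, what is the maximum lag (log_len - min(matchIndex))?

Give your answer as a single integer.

Answer: 4

Derivation:
Op 1: append 1 -> log_len=1
Op 2: F0 acks idx 1 -> match: F0=1 F1=0 F2=0 F3=0; commitIndex=0
Op 3: F3 acks idx 1 -> match: F0=1 F1=0 F2=0 F3=1; commitIndex=1
Op 4: append 3 -> log_len=4
Op 5: F2 acks idx 3 -> match: F0=1 F1=0 F2=3 F3=1; commitIndex=1
Op 6: F1 acks idx 3 -> match: F0=1 F1=3 F2=3 F3=1; commitIndex=3
Op 7: append 1 -> log_len=5
Op 8: F3 acks idx 3 -> match: F0=1 F1=3 F2=3 F3=3; commitIndex=3
Op 9: F1 acks idx 1 -> match: F0=1 F1=3 F2=3 F3=3; commitIndex=3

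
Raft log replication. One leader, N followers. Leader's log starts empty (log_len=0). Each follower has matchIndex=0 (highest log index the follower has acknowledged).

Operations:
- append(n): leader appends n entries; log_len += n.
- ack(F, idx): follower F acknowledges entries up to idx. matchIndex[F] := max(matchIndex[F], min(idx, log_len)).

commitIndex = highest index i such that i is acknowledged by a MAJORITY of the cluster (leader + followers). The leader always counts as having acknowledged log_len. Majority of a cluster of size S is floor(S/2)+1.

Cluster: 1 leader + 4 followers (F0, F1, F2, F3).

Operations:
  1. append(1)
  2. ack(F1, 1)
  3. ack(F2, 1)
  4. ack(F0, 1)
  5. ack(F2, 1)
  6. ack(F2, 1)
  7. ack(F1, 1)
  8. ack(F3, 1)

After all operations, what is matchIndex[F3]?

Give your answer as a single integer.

Answer: 1

Derivation:
Op 1: append 1 -> log_len=1
Op 2: F1 acks idx 1 -> match: F0=0 F1=1 F2=0 F3=0; commitIndex=0
Op 3: F2 acks idx 1 -> match: F0=0 F1=1 F2=1 F3=0; commitIndex=1
Op 4: F0 acks idx 1 -> match: F0=1 F1=1 F2=1 F3=0; commitIndex=1
Op 5: F2 acks idx 1 -> match: F0=1 F1=1 F2=1 F3=0; commitIndex=1
Op 6: F2 acks idx 1 -> match: F0=1 F1=1 F2=1 F3=0; commitIndex=1
Op 7: F1 acks idx 1 -> match: F0=1 F1=1 F2=1 F3=0; commitIndex=1
Op 8: F3 acks idx 1 -> match: F0=1 F1=1 F2=1 F3=1; commitIndex=1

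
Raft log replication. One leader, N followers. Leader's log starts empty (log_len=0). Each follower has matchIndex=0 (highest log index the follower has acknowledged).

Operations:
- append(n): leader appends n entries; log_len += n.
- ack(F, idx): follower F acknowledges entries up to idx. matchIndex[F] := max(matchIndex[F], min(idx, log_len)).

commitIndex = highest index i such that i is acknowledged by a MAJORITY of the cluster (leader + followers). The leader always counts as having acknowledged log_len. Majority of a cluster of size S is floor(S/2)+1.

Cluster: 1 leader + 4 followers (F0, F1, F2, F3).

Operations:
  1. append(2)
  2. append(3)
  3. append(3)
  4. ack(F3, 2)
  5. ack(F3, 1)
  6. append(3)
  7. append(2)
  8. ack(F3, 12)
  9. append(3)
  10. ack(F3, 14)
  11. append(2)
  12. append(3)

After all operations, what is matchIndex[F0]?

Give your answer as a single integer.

Answer: 0

Derivation:
Op 1: append 2 -> log_len=2
Op 2: append 3 -> log_len=5
Op 3: append 3 -> log_len=8
Op 4: F3 acks idx 2 -> match: F0=0 F1=0 F2=0 F3=2; commitIndex=0
Op 5: F3 acks idx 1 -> match: F0=0 F1=0 F2=0 F3=2; commitIndex=0
Op 6: append 3 -> log_len=11
Op 7: append 2 -> log_len=13
Op 8: F3 acks idx 12 -> match: F0=0 F1=0 F2=0 F3=12; commitIndex=0
Op 9: append 3 -> log_len=16
Op 10: F3 acks idx 14 -> match: F0=0 F1=0 F2=0 F3=14; commitIndex=0
Op 11: append 2 -> log_len=18
Op 12: append 3 -> log_len=21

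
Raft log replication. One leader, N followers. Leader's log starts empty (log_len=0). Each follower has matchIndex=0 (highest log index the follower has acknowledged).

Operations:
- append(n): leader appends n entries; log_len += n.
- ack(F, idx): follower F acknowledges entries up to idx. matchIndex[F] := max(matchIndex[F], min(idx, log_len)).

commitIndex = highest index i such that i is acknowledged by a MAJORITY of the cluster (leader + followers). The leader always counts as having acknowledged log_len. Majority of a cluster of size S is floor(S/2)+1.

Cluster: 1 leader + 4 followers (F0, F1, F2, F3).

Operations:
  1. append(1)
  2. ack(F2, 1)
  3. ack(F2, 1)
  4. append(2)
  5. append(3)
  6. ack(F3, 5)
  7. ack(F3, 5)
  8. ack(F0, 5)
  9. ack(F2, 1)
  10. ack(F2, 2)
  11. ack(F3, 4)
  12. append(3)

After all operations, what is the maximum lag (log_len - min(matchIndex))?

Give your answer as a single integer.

Answer: 9

Derivation:
Op 1: append 1 -> log_len=1
Op 2: F2 acks idx 1 -> match: F0=0 F1=0 F2=1 F3=0; commitIndex=0
Op 3: F2 acks idx 1 -> match: F0=0 F1=0 F2=1 F3=0; commitIndex=0
Op 4: append 2 -> log_len=3
Op 5: append 3 -> log_len=6
Op 6: F3 acks idx 5 -> match: F0=0 F1=0 F2=1 F3=5; commitIndex=1
Op 7: F3 acks idx 5 -> match: F0=0 F1=0 F2=1 F3=5; commitIndex=1
Op 8: F0 acks idx 5 -> match: F0=5 F1=0 F2=1 F3=5; commitIndex=5
Op 9: F2 acks idx 1 -> match: F0=5 F1=0 F2=1 F3=5; commitIndex=5
Op 10: F2 acks idx 2 -> match: F0=5 F1=0 F2=2 F3=5; commitIndex=5
Op 11: F3 acks idx 4 -> match: F0=5 F1=0 F2=2 F3=5; commitIndex=5
Op 12: append 3 -> log_len=9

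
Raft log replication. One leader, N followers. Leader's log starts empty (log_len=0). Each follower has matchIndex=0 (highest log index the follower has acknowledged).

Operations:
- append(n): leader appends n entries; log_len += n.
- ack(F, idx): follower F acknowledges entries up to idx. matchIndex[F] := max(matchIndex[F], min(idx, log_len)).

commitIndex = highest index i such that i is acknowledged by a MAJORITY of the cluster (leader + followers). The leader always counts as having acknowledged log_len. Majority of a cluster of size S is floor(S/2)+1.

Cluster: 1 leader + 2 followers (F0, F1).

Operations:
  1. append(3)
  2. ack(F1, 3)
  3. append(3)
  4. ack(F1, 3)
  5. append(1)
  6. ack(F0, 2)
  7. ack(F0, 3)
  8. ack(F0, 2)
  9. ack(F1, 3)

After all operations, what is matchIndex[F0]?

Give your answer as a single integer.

Answer: 3

Derivation:
Op 1: append 3 -> log_len=3
Op 2: F1 acks idx 3 -> match: F0=0 F1=3; commitIndex=3
Op 3: append 3 -> log_len=6
Op 4: F1 acks idx 3 -> match: F0=0 F1=3; commitIndex=3
Op 5: append 1 -> log_len=7
Op 6: F0 acks idx 2 -> match: F0=2 F1=3; commitIndex=3
Op 7: F0 acks idx 3 -> match: F0=3 F1=3; commitIndex=3
Op 8: F0 acks idx 2 -> match: F0=3 F1=3; commitIndex=3
Op 9: F1 acks idx 3 -> match: F0=3 F1=3; commitIndex=3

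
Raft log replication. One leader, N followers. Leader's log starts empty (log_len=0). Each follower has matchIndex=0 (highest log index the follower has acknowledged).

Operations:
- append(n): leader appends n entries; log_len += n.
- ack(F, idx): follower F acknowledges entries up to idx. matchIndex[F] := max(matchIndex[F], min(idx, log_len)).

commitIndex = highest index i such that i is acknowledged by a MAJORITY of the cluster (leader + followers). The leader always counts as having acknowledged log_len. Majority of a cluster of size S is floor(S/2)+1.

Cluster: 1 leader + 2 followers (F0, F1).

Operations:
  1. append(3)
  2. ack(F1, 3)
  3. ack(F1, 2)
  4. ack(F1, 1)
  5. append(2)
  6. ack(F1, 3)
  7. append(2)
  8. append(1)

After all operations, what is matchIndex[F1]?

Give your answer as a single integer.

Answer: 3

Derivation:
Op 1: append 3 -> log_len=3
Op 2: F1 acks idx 3 -> match: F0=0 F1=3; commitIndex=3
Op 3: F1 acks idx 2 -> match: F0=0 F1=3; commitIndex=3
Op 4: F1 acks idx 1 -> match: F0=0 F1=3; commitIndex=3
Op 5: append 2 -> log_len=5
Op 6: F1 acks idx 3 -> match: F0=0 F1=3; commitIndex=3
Op 7: append 2 -> log_len=7
Op 8: append 1 -> log_len=8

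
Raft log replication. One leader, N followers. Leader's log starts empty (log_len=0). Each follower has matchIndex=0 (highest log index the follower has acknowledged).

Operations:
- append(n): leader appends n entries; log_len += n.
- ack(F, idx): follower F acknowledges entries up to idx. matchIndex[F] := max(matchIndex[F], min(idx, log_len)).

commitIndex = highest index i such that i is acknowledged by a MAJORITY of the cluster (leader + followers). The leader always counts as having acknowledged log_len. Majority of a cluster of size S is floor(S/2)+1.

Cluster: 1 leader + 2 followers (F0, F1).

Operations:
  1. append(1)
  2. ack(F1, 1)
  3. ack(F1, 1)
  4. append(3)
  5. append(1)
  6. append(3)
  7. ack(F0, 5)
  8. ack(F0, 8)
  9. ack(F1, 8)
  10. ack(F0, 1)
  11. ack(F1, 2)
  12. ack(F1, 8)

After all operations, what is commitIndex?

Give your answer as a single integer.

Op 1: append 1 -> log_len=1
Op 2: F1 acks idx 1 -> match: F0=0 F1=1; commitIndex=1
Op 3: F1 acks idx 1 -> match: F0=0 F1=1; commitIndex=1
Op 4: append 3 -> log_len=4
Op 5: append 1 -> log_len=5
Op 6: append 3 -> log_len=8
Op 7: F0 acks idx 5 -> match: F0=5 F1=1; commitIndex=5
Op 8: F0 acks idx 8 -> match: F0=8 F1=1; commitIndex=8
Op 9: F1 acks idx 8 -> match: F0=8 F1=8; commitIndex=8
Op 10: F0 acks idx 1 -> match: F0=8 F1=8; commitIndex=8
Op 11: F1 acks idx 2 -> match: F0=8 F1=8; commitIndex=8
Op 12: F1 acks idx 8 -> match: F0=8 F1=8; commitIndex=8

Answer: 8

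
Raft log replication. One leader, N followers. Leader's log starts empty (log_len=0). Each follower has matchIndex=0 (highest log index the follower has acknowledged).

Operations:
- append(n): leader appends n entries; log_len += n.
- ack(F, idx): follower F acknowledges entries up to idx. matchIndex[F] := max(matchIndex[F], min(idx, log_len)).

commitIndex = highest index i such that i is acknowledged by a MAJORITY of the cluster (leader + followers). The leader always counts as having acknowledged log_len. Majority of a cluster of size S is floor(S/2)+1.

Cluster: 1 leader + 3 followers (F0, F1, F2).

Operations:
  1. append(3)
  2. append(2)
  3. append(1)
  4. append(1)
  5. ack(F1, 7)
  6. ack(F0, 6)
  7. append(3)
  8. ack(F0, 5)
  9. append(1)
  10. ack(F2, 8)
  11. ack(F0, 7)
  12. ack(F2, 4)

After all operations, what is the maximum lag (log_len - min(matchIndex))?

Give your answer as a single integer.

Answer: 4

Derivation:
Op 1: append 3 -> log_len=3
Op 2: append 2 -> log_len=5
Op 3: append 1 -> log_len=6
Op 4: append 1 -> log_len=7
Op 5: F1 acks idx 7 -> match: F0=0 F1=7 F2=0; commitIndex=0
Op 6: F0 acks idx 6 -> match: F0=6 F1=7 F2=0; commitIndex=6
Op 7: append 3 -> log_len=10
Op 8: F0 acks idx 5 -> match: F0=6 F1=7 F2=0; commitIndex=6
Op 9: append 1 -> log_len=11
Op 10: F2 acks idx 8 -> match: F0=6 F1=7 F2=8; commitIndex=7
Op 11: F0 acks idx 7 -> match: F0=7 F1=7 F2=8; commitIndex=7
Op 12: F2 acks idx 4 -> match: F0=7 F1=7 F2=8; commitIndex=7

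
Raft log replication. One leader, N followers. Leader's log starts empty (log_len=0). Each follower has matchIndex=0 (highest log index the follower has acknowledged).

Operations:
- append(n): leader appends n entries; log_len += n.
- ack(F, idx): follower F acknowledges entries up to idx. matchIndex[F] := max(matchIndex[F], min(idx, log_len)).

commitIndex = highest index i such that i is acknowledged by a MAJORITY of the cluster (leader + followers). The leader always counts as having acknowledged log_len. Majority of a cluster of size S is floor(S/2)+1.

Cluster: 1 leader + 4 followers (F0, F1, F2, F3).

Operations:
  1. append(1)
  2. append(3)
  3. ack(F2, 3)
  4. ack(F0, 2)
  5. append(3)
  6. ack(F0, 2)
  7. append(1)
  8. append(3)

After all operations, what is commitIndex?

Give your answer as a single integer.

Op 1: append 1 -> log_len=1
Op 2: append 3 -> log_len=4
Op 3: F2 acks idx 3 -> match: F0=0 F1=0 F2=3 F3=0; commitIndex=0
Op 4: F0 acks idx 2 -> match: F0=2 F1=0 F2=3 F3=0; commitIndex=2
Op 5: append 3 -> log_len=7
Op 6: F0 acks idx 2 -> match: F0=2 F1=0 F2=3 F3=0; commitIndex=2
Op 7: append 1 -> log_len=8
Op 8: append 3 -> log_len=11

Answer: 2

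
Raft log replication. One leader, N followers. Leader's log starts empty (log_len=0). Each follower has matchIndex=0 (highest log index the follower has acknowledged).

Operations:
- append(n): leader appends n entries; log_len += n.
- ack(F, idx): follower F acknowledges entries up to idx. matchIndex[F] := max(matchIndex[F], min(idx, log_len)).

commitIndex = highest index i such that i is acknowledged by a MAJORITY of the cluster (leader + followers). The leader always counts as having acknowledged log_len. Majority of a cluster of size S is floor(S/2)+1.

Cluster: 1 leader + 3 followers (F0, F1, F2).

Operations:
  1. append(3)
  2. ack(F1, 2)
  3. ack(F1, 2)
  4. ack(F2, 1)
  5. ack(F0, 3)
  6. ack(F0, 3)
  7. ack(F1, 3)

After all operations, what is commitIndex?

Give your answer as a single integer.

Answer: 3

Derivation:
Op 1: append 3 -> log_len=3
Op 2: F1 acks idx 2 -> match: F0=0 F1=2 F2=0; commitIndex=0
Op 3: F1 acks idx 2 -> match: F0=0 F1=2 F2=0; commitIndex=0
Op 4: F2 acks idx 1 -> match: F0=0 F1=2 F2=1; commitIndex=1
Op 5: F0 acks idx 3 -> match: F0=3 F1=2 F2=1; commitIndex=2
Op 6: F0 acks idx 3 -> match: F0=3 F1=2 F2=1; commitIndex=2
Op 7: F1 acks idx 3 -> match: F0=3 F1=3 F2=1; commitIndex=3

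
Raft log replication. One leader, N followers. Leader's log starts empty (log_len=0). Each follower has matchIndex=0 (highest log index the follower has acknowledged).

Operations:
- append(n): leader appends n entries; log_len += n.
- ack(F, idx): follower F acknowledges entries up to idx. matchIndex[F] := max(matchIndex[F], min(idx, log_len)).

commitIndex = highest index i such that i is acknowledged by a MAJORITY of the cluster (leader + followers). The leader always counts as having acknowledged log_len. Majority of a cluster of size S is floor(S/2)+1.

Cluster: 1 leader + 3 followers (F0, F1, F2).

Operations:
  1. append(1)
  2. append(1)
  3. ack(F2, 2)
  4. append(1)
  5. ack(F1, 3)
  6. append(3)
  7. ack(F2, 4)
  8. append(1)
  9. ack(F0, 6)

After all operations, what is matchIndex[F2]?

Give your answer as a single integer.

Op 1: append 1 -> log_len=1
Op 2: append 1 -> log_len=2
Op 3: F2 acks idx 2 -> match: F0=0 F1=0 F2=2; commitIndex=0
Op 4: append 1 -> log_len=3
Op 5: F1 acks idx 3 -> match: F0=0 F1=3 F2=2; commitIndex=2
Op 6: append 3 -> log_len=6
Op 7: F2 acks idx 4 -> match: F0=0 F1=3 F2=4; commitIndex=3
Op 8: append 1 -> log_len=7
Op 9: F0 acks idx 6 -> match: F0=6 F1=3 F2=4; commitIndex=4

Answer: 4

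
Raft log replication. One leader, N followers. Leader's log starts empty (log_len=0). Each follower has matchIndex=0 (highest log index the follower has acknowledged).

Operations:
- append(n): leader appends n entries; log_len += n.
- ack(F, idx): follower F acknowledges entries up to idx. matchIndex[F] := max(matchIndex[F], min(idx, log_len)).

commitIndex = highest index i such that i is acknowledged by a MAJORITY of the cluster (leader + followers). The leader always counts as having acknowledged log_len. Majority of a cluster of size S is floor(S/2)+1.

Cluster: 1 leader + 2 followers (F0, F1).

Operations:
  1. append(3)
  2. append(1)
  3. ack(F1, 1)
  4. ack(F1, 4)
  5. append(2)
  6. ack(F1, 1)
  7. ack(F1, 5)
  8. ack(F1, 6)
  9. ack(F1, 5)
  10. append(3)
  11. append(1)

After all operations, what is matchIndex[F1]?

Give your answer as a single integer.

Op 1: append 3 -> log_len=3
Op 2: append 1 -> log_len=4
Op 3: F1 acks idx 1 -> match: F0=0 F1=1; commitIndex=1
Op 4: F1 acks idx 4 -> match: F0=0 F1=4; commitIndex=4
Op 5: append 2 -> log_len=6
Op 6: F1 acks idx 1 -> match: F0=0 F1=4; commitIndex=4
Op 7: F1 acks idx 5 -> match: F0=0 F1=5; commitIndex=5
Op 8: F1 acks idx 6 -> match: F0=0 F1=6; commitIndex=6
Op 9: F1 acks idx 5 -> match: F0=0 F1=6; commitIndex=6
Op 10: append 3 -> log_len=9
Op 11: append 1 -> log_len=10

Answer: 6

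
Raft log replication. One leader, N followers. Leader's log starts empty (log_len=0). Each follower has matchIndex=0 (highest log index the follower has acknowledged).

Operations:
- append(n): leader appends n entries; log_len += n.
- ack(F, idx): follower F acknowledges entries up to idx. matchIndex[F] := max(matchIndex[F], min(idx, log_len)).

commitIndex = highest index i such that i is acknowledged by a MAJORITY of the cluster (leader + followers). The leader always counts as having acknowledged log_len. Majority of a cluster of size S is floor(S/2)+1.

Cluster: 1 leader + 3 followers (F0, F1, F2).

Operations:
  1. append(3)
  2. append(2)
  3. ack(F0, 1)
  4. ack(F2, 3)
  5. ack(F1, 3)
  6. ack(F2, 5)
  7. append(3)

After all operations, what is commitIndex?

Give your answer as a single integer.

Answer: 3

Derivation:
Op 1: append 3 -> log_len=3
Op 2: append 2 -> log_len=5
Op 3: F0 acks idx 1 -> match: F0=1 F1=0 F2=0; commitIndex=0
Op 4: F2 acks idx 3 -> match: F0=1 F1=0 F2=3; commitIndex=1
Op 5: F1 acks idx 3 -> match: F0=1 F1=3 F2=3; commitIndex=3
Op 6: F2 acks idx 5 -> match: F0=1 F1=3 F2=5; commitIndex=3
Op 7: append 3 -> log_len=8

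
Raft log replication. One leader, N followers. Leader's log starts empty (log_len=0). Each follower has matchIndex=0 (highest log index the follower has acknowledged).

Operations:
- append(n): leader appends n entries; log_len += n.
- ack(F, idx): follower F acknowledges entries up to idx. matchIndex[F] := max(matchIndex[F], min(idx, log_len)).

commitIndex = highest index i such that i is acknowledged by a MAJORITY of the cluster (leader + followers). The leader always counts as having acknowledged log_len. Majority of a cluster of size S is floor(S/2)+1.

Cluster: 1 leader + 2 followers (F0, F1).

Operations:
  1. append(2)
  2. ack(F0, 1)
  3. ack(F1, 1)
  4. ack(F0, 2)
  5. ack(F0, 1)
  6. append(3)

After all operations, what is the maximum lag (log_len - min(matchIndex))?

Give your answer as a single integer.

Answer: 4

Derivation:
Op 1: append 2 -> log_len=2
Op 2: F0 acks idx 1 -> match: F0=1 F1=0; commitIndex=1
Op 3: F1 acks idx 1 -> match: F0=1 F1=1; commitIndex=1
Op 4: F0 acks idx 2 -> match: F0=2 F1=1; commitIndex=2
Op 5: F0 acks idx 1 -> match: F0=2 F1=1; commitIndex=2
Op 6: append 3 -> log_len=5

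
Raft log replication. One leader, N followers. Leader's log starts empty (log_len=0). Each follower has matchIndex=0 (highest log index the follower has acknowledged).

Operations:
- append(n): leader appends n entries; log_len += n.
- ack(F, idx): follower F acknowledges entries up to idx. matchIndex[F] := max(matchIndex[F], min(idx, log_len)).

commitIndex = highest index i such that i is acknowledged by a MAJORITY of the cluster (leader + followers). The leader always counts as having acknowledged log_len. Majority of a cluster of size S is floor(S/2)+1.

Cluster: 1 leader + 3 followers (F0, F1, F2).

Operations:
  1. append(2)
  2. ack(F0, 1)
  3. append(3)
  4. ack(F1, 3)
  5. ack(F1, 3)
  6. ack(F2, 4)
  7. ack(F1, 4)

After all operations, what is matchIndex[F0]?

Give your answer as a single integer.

Answer: 1

Derivation:
Op 1: append 2 -> log_len=2
Op 2: F0 acks idx 1 -> match: F0=1 F1=0 F2=0; commitIndex=0
Op 3: append 3 -> log_len=5
Op 4: F1 acks idx 3 -> match: F0=1 F1=3 F2=0; commitIndex=1
Op 5: F1 acks idx 3 -> match: F0=1 F1=3 F2=0; commitIndex=1
Op 6: F2 acks idx 4 -> match: F0=1 F1=3 F2=4; commitIndex=3
Op 7: F1 acks idx 4 -> match: F0=1 F1=4 F2=4; commitIndex=4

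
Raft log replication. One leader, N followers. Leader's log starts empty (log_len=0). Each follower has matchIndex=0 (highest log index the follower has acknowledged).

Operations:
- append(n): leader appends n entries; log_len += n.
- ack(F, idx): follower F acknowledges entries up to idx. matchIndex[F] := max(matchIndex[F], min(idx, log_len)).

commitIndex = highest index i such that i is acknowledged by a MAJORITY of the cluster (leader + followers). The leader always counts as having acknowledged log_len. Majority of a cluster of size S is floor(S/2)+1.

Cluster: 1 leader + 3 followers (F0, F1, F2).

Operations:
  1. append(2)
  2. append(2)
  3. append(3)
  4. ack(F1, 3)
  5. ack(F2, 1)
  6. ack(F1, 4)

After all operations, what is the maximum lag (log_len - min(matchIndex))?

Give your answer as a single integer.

Answer: 7

Derivation:
Op 1: append 2 -> log_len=2
Op 2: append 2 -> log_len=4
Op 3: append 3 -> log_len=7
Op 4: F1 acks idx 3 -> match: F0=0 F1=3 F2=0; commitIndex=0
Op 5: F2 acks idx 1 -> match: F0=0 F1=3 F2=1; commitIndex=1
Op 6: F1 acks idx 4 -> match: F0=0 F1=4 F2=1; commitIndex=1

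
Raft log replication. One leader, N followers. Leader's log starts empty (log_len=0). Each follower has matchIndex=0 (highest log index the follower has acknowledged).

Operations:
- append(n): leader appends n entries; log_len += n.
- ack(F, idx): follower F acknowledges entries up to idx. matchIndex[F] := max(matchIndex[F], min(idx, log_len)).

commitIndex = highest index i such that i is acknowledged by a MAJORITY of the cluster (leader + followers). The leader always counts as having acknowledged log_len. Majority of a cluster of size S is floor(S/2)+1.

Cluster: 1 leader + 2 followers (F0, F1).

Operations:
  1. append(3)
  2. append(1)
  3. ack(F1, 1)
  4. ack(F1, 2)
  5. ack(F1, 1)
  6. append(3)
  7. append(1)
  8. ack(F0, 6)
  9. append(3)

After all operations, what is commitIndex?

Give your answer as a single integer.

Op 1: append 3 -> log_len=3
Op 2: append 1 -> log_len=4
Op 3: F1 acks idx 1 -> match: F0=0 F1=1; commitIndex=1
Op 4: F1 acks idx 2 -> match: F0=0 F1=2; commitIndex=2
Op 5: F1 acks idx 1 -> match: F0=0 F1=2; commitIndex=2
Op 6: append 3 -> log_len=7
Op 7: append 1 -> log_len=8
Op 8: F0 acks idx 6 -> match: F0=6 F1=2; commitIndex=6
Op 9: append 3 -> log_len=11

Answer: 6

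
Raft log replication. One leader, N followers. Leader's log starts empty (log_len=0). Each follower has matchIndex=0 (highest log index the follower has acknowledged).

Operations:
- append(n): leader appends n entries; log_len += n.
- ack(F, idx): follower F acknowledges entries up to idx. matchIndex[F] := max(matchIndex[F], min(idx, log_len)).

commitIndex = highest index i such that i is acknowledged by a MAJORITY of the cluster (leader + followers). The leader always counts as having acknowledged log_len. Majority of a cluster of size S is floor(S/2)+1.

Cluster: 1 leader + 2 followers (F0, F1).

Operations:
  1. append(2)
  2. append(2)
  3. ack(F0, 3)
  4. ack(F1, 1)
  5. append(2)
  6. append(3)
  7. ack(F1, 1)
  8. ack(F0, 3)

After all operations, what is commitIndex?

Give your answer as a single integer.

Op 1: append 2 -> log_len=2
Op 2: append 2 -> log_len=4
Op 3: F0 acks idx 3 -> match: F0=3 F1=0; commitIndex=3
Op 4: F1 acks idx 1 -> match: F0=3 F1=1; commitIndex=3
Op 5: append 2 -> log_len=6
Op 6: append 3 -> log_len=9
Op 7: F1 acks idx 1 -> match: F0=3 F1=1; commitIndex=3
Op 8: F0 acks idx 3 -> match: F0=3 F1=1; commitIndex=3

Answer: 3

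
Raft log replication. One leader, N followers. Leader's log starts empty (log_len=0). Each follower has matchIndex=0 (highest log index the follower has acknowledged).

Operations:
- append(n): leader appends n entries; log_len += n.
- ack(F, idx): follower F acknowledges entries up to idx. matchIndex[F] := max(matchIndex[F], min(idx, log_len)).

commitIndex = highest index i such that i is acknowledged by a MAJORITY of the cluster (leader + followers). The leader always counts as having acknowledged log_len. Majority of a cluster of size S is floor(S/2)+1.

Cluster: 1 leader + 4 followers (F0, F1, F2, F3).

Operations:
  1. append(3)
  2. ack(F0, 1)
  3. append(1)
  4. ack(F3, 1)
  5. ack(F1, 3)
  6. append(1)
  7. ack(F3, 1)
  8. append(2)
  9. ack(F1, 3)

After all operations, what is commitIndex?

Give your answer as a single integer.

Answer: 1

Derivation:
Op 1: append 3 -> log_len=3
Op 2: F0 acks idx 1 -> match: F0=1 F1=0 F2=0 F3=0; commitIndex=0
Op 3: append 1 -> log_len=4
Op 4: F3 acks idx 1 -> match: F0=1 F1=0 F2=0 F3=1; commitIndex=1
Op 5: F1 acks idx 3 -> match: F0=1 F1=3 F2=0 F3=1; commitIndex=1
Op 6: append 1 -> log_len=5
Op 7: F3 acks idx 1 -> match: F0=1 F1=3 F2=0 F3=1; commitIndex=1
Op 8: append 2 -> log_len=7
Op 9: F1 acks idx 3 -> match: F0=1 F1=3 F2=0 F3=1; commitIndex=1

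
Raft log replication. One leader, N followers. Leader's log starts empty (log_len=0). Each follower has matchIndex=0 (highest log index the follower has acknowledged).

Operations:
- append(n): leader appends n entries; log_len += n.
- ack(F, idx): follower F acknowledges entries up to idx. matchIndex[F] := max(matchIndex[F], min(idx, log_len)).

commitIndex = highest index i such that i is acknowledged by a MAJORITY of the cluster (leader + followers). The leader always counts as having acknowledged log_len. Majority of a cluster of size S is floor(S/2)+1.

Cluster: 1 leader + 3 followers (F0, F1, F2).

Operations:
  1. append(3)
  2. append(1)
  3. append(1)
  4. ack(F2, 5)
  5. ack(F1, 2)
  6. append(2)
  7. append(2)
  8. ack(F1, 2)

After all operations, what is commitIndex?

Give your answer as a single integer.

Answer: 2

Derivation:
Op 1: append 3 -> log_len=3
Op 2: append 1 -> log_len=4
Op 3: append 1 -> log_len=5
Op 4: F2 acks idx 5 -> match: F0=0 F1=0 F2=5; commitIndex=0
Op 5: F1 acks idx 2 -> match: F0=0 F1=2 F2=5; commitIndex=2
Op 6: append 2 -> log_len=7
Op 7: append 2 -> log_len=9
Op 8: F1 acks idx 2 -> match: F0=0 F1=2 F2=5; commitIndex=2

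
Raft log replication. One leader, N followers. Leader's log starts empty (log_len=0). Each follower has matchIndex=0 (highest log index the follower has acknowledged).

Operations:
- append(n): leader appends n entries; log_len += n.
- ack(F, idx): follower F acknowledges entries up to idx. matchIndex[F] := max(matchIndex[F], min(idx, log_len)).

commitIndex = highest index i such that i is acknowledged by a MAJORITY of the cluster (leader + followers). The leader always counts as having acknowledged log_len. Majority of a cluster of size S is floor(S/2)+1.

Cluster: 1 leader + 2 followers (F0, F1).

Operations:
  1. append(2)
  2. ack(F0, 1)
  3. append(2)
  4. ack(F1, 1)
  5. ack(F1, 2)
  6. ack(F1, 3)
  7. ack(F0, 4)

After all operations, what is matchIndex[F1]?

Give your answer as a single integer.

Op 1: append 2 -> log_len=2
Op 2: F0 acks idx 1 -> match: F0=1 F1=0; commitIndex=1
Op 3: append 2 -> log_len=4
Op 4: F1 acks idx 1 -> match: F0=1 F1=1; commitIndex=1
Op 5: F1 acks idx 2 -> match: F0=1 F1=2; commitIndex=2
Op 6: F1 acks idx 3 -> match: F0=1 F1=3; commitIndex=3
Op 7: F0 acks idx 4 -> match: F0=4 F1=3; commitIndex=4

Answer: 3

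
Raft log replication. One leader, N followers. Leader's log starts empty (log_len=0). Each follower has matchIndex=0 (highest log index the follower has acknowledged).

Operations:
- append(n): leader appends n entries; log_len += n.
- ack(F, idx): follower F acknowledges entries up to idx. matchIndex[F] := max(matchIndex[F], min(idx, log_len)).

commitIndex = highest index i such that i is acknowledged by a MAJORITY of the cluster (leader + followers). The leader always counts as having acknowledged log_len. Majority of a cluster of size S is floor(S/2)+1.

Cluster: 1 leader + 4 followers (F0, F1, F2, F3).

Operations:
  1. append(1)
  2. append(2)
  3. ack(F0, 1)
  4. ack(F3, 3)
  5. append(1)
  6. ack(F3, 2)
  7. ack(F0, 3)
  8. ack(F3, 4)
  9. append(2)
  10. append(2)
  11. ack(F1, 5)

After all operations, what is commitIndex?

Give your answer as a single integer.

Answer: 4

Derivation:
Op 1: append 1 -> log_len=1
Op 2: append 2 -> log_len=3
Op 3: F0 acks idx 1 -> match: F0=1 F1=0 F2=0 F3=0; commitIndex=0
Op 4: F3 acks idx 3 -> match: F0=1 F1=0 F2=0 F3=3; commitIndex=1
Op 5: append 1 -> log_len=4
Op 6: F3 acks idx 2 -> match: F0=1 F1=0 F2=0 F3=3; commitIndex=1
Op 7: F0 acks idx 3 -> match: F0=3 F1=0 F2=0 F3=3; commitIndex=3
Op 8: F3 acks idx 4 -> match: F0=3 F1=0 F2=0 F3=4; commitIndex=3
Op 9: append 2 -> log_len=6
Op 10: append 2 -> log_len=8
Op 11: F1 acks idx 5 -> match: F0=3 F1=5 F2=0 F3=4; commitIndex=4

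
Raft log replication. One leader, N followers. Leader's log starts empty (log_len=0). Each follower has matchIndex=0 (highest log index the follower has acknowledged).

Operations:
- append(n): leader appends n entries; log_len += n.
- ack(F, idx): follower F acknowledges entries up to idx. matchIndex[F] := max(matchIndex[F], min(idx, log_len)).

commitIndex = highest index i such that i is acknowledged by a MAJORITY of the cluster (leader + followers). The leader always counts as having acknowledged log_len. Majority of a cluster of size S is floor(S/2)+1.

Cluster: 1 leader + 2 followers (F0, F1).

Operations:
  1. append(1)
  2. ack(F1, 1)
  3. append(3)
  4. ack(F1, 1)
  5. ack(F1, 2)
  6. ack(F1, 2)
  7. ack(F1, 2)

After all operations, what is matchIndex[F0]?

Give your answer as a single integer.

Answer: 0

Derivation:
Op 1: append 1 -> log_len=1
Op 2: F1 acks idx 1 -> match: F0=0 F1=1; commitIndex=1
Op 3: append 3 -> log_len=4
Op 4: F1 acks idx 1 -> match: F0=0 F1=1; commitIndex=1
Op 5: F1 acks idx 2 -> match: F0=0 F1=2; commitIndex=2
Op 6: F1 acks idx 2 -> match: F0=0 F1=2; commitIndex=2
Op 7: F1 acks idx 2 -> match: F0=0 F1=2; commitIndex=2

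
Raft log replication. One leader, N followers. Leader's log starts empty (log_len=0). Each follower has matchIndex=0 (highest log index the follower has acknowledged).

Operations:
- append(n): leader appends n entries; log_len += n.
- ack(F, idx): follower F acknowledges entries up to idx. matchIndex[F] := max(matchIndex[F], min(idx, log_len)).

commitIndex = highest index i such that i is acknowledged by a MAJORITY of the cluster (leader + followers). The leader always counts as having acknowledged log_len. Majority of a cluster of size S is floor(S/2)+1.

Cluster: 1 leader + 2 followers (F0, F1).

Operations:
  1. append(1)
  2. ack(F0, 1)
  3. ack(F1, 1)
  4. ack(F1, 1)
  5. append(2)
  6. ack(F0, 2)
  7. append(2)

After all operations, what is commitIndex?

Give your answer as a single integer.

Answer: 2

Derivation:
Op 1: append 1 -> log_len=1
Op 2: F0 acks idx 1 -> match: F0=1 F1=0; commitIndex=1
Op 3: F1 acks idx 1 -> match: F0=1 F1=1; commitIndex=1
Op 4: F1 acks idx 1 -> match: F0=1 F1=1; commitIndex=1
Op 5: append 2 -> log_len=3
Op 6: F0 acks idx 2 -> match: F0=2 F1=1; commitIndex=2
Op 7: append 2 -> log_len=5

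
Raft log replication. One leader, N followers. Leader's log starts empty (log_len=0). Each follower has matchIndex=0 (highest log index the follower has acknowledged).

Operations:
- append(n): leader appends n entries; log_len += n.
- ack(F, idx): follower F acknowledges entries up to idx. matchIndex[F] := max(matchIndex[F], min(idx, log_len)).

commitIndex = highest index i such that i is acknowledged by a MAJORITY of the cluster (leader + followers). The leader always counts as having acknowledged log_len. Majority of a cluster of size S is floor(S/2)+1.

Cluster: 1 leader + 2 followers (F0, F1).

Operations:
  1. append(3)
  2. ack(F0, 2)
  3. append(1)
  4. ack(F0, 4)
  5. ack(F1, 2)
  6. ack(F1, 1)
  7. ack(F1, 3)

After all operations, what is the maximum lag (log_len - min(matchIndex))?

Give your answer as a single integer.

Answer: 1

Derivation:
Op 1: append 3 -> log_len=3
Op 2: F0 acks idx 2 -> match: F0=2 F1=0; commitIndex=2
Op 3: append 1 -> log_len=4
Op 4: F0 acks idx 4 -> match: F0=4 F1=0; commitIndex=4
Op 5: F1 acks idx 2 -> match: F0=4 F1=2; commitIndex=4
Op 6: F1 acks idx 1 -> match: F0=4 F1=2; commitIndex=4
Op 7: F1 acks idx 3 -> match: F0=4 F1=3; commitIndex=4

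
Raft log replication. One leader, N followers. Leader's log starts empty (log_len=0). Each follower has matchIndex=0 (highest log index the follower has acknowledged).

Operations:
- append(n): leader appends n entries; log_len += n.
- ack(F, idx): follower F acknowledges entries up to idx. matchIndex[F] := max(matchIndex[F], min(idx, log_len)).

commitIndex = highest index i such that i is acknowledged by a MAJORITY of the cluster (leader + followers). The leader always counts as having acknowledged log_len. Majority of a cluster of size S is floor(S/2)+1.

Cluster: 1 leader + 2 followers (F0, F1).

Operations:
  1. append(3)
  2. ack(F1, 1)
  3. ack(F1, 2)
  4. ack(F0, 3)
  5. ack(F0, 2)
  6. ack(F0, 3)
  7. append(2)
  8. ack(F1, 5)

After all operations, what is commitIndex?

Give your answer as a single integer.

Op 1: append 3 -> log_len=3
Op 2: F1 acks idx 1 -> match: F0=0 F1=1; commitIndex=1
Op 3: F1 acks idx 2 -> match: F0=0 F1=2; commitIndex=2
Op 4: F0 acks idx 3 -> match: F0=3 F1=2; commitIndex=3
Op 5: F0 acks idx 2 -> match: F0=3 F1=2; commitIndex=3
Op 6: F0 acks idx 3 -> match: F0=3 F1=2; commitIndex=3
Op 7: append 2 -> log_len=5
Op 8: F1 acks idx 5 -> match: F0=3 F1=5; commitIndex=5

Answer: 5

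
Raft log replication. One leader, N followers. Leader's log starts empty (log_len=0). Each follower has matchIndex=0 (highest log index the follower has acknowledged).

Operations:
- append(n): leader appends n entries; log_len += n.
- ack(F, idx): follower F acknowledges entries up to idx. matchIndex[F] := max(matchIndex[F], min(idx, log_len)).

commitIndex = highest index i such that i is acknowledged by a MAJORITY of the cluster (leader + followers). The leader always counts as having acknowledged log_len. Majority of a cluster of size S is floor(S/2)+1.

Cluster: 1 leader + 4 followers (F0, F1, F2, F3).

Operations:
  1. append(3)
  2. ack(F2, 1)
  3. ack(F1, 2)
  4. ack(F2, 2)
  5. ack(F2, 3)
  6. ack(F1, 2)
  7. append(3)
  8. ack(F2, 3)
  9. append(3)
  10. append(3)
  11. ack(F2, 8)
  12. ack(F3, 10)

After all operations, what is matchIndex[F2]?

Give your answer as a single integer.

Answer: 8

Derivation:
Op 1: append 3 -> log_len=3
Op 2: F2 acks idx 1 -> match: F0=0 F1=0 F2=1 F3=0; commitIndex=0
Op 3: F1 acks idx 2 -> match: F0=0 F1=2 F2=1 F3=0; commitIndex=1
Op 4: F2 acks idx 2 -> match: F0=0 F1=2 F2=2 F3=0; commitIndex=2
Op 5: F2 acks idx 3 -> match: F0=0 F1=2 F2=3 F3=0; commitIndex=2
Op 6: F1 acks idx 2 -> match: F0=0 F1=2 F2=3 F3=0; commitIndex=2
Op 7: append 3 -> log_len=6
Op 8: F2 acks idx 3 -> match: F0=0 F1=2 F2=3 F3=0; commitIndex=2
Op 9: append 3 -> log_len=9
Op 10: append 3 -> log_len=12
Op 11: F2 acks idx 8 -> match: F0=0 F1=2 F2=8 F3=0; commitIndex=2
Op 12: F3 acks idx 10 -> match: F0=0 F1=2 F2=8 F3=10; commitIndex=8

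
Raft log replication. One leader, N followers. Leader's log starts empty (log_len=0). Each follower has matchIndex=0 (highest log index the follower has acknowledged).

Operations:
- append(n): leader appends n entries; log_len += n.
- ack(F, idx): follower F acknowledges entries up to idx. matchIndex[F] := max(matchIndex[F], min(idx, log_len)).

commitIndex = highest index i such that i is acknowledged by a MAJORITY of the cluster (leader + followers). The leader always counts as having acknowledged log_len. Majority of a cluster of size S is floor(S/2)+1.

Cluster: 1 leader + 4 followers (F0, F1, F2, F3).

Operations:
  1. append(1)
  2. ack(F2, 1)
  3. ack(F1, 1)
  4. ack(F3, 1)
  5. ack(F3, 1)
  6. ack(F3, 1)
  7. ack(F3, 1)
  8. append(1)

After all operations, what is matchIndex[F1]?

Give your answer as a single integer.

Answer: 1

Derivation:
Op 1: append 1 -> log_len=1
Op 2: F2 acks idx 1 -> match: F0=0 F1=0 F2=1 F3=0; commitIndex=0
Op 3: F1 acks idx 1 -> match: F0=0 F1=1 F2=1 F3=0; commitIndex=1
Op 4: F3 acks idx 1 -> match: F0=0 F1=1 F2=1 F3=1; commitIndex=1
Op 5: F3 acks idx 1 -> match: F0=0 F1=1 F2=1 F3=1; commitIndex=1
Op 6: F3 acks idx 1 -> match: F0=0 F1=1 F2=1 F3=1; commitIndex=1
Op 7: F3 acks idx 1 -> match: F0=0 F1=1 F2=1 F3=1; commitIndex=1
Op 8: append 1 -> log_len=2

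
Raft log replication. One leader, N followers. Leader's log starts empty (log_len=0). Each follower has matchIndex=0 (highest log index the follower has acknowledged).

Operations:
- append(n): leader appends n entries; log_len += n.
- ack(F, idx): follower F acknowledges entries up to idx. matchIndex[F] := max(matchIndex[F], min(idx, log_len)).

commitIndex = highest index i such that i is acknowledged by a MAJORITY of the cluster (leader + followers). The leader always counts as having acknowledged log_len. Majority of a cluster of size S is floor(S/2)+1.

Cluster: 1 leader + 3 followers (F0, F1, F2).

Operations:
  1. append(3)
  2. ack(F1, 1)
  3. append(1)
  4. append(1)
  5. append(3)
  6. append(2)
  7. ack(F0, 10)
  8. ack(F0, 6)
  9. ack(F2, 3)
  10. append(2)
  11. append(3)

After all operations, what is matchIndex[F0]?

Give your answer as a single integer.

Answer: 10

Derivation:
Op 1: append 3 -> log_len=3
Op 2: F1 acks idx 1 -> match: F0=0 F1=1 F2=0; commitIndex=0
Op 3: append 1 -> log_len=4
Op 4: append 1 -> log_len=5
Op 5: append 3 -> log_len=8
Op 6: append 2 -> log_len=10
Op 7: F0 acks idx 10 -> match: F0=10 F1=1 F2=0; commitIndex=1
Op 8: F0 acks idx 6 -> match: F0=10 F1=1 F2=0; commitIndex=1
Op 9: F2 acks idx 3 -> match: F0=10 F1=1 F2=3; commitIndex=3
Op 10: append 2 -> log_len=12
Op 11: append 3 -> log_len=15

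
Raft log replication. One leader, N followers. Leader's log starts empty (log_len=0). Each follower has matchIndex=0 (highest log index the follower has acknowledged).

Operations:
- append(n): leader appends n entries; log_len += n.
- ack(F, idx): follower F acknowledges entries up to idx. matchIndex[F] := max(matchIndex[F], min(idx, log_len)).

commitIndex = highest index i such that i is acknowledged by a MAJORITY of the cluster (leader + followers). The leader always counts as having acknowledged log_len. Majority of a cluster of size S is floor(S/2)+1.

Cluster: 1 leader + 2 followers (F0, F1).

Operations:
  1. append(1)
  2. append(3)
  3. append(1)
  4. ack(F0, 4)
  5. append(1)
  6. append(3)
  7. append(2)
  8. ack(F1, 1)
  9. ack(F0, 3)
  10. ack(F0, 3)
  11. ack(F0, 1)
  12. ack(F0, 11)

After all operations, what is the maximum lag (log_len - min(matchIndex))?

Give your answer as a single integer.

Op 1: append 1 -> log_len=1
Op 2: append 3 -> log_len=4
Op 3: append 1 -> log_len=5
Op 4: F0 acks idx 4 -> match: F0=4 F1=0; commitIndex=4
Op 5: append 1 -> log_len=6
Op 6: append 3 -> log_len=9
Op 7: append 2 -> log_len=11
Op 8: F1 acks idx 1 -> match: F0=4 F1=1; commitIndex=4
Op 9: F0 acks idx 3 -> match: F0=4 F1=1; commitIndex=4
Op 10: F0 acks idx 3 -> match: F0=4 F1=1; commitIndex=4
Op 11: F0 acks idx 1 -> match: F0=4 F1=1; commitIndex=4
Op 12: F0 acks idx 11 -> match: F0=11 F1=1; commitIndex=11

Answer: 10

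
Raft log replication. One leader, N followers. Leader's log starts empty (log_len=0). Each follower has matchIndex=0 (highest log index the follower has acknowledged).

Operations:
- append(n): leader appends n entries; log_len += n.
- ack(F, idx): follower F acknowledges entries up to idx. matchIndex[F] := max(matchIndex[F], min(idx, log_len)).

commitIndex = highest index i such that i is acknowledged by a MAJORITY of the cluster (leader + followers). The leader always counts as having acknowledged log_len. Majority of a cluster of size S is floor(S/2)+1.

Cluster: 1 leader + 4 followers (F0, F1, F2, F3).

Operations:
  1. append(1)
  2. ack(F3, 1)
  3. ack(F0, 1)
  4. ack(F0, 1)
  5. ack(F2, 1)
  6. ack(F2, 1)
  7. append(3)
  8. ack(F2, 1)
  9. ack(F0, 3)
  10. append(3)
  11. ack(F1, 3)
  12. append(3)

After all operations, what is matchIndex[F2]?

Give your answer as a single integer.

Op 1: append 1 -> log_len=1
Op 2: F3 acks idx 1 -> match: F0=0 F1=0 F2=0 F3=1; commitIndex=0
Op 3: F0 acks idx 1 -> match: F0=1 F1=0 F2=0 F3=1; commitIndex=1
Op 4: F0 acks idx 1 -> match: F0=1 F1=0 F2=0 F3=1; commitIndex=1
Op 5: F2 acks idx 1 -> match: F0=1 F1=0 F2=1 F3=1; commitIndex=1
Op 6: F2 acks idx 1 -> match: F0=1 F1=0 F2=1 F3=1; commitIndex=1
Op 7: append 3 -> log_len=4
Op 8: F2 acks idx 1 -> match: F0=1 F1=0 F2=1 F3=1; commitIndex=1
Op 9: F0 acks idx 3 -> match: F0=3 F1=0 F2=1 F3=1; commitIndex=1
Op 10: append 3 -> log_len=7
Op 11: F1 acks idx 3 -> match: F0=3 F1=3 F2=1 F3=1; commitIndex=3
Op 12: append 3 -> log_len=10

Answer: 1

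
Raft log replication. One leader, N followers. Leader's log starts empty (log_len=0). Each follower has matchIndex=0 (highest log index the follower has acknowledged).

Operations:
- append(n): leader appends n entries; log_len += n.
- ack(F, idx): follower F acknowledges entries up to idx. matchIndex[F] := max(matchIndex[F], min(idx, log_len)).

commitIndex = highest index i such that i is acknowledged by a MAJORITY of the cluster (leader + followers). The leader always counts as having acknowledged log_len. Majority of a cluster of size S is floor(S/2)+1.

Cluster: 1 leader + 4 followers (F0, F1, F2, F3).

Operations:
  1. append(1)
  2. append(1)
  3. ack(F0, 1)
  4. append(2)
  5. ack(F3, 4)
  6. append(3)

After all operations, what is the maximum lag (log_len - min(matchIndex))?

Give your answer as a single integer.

Answer: 7

Derivation:
Op 1: append 1 -> log_len=1
Op 2: append 1 -> log_len=2
Op 3: F0 acks idx 1 -> match: F0=1 F1=0 F2=0 F3=0; commitIndex=0
Op 4: append 2 -> log_len=4
Op 5: F3 acks idx 4 -> match: F0=1 F1=0 F2=0 F3=4; commitIndex=1
Op 6: append 3 -> log_len=7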